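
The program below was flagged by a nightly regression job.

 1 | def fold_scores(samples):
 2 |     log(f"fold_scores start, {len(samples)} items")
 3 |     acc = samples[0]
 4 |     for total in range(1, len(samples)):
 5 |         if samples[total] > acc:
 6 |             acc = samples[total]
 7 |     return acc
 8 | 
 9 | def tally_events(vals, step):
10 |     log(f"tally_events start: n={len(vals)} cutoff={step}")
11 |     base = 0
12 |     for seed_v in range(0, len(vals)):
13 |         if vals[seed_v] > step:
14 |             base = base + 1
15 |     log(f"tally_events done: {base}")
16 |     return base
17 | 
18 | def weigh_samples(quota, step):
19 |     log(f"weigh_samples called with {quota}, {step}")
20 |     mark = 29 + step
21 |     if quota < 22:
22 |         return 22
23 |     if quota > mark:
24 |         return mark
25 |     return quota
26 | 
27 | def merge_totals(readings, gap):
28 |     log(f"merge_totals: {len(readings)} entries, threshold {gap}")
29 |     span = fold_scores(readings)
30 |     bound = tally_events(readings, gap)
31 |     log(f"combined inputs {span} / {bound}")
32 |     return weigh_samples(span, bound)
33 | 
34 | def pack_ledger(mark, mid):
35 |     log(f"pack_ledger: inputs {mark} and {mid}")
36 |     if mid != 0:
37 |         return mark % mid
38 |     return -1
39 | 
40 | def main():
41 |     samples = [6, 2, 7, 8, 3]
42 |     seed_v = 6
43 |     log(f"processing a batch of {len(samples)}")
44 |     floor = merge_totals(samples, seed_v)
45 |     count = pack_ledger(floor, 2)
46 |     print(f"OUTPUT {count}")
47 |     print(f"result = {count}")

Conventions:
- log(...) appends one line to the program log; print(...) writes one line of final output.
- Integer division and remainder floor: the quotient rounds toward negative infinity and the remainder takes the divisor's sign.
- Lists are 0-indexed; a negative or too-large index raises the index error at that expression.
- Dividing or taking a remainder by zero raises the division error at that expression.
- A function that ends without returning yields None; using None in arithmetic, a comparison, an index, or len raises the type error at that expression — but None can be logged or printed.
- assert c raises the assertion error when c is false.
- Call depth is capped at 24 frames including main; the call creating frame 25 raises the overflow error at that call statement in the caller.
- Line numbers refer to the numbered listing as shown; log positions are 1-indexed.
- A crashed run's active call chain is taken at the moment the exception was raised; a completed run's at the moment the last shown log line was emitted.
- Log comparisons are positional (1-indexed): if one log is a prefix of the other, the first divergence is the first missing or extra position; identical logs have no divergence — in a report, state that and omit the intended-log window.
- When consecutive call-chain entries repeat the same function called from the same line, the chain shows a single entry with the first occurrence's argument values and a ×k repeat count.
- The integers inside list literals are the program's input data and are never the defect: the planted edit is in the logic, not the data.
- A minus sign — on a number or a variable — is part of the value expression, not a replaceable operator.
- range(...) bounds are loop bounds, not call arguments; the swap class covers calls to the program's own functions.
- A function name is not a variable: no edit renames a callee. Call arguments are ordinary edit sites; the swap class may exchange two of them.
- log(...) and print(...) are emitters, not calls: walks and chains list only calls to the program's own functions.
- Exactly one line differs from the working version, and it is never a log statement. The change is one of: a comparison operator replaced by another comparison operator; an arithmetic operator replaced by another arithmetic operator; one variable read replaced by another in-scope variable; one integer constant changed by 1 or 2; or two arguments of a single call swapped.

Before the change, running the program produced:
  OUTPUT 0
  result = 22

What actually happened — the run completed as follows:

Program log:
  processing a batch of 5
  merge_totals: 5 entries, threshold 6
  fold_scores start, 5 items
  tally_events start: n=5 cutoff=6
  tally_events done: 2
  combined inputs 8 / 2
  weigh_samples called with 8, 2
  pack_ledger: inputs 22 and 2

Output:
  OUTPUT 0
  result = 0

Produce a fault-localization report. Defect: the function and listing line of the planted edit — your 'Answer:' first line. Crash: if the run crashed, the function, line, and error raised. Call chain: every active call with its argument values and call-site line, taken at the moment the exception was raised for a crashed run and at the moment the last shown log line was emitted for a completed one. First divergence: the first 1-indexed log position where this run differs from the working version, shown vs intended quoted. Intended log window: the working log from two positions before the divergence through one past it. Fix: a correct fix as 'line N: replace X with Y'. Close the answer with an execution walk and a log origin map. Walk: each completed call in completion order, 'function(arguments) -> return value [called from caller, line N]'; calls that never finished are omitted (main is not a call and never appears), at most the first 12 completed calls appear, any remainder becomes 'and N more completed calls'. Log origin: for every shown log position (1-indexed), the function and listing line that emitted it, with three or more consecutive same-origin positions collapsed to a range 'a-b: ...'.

Answer: the defect is in main at line 47.
Key fact: Log streams are identical — the defect surfaces only in the printed output.
Call chain: main -> pack_ledger(22, 2) (called at line 45).
First divergence: none; the two logs match at every position.
Execution walk:
  fold_scores([6, 2, 7, 8, 3]) -> 8  [called from merge_totals, line 29]
  tally_events([6, 2, 7, 8, 3], 6) -> 2  [called from merge_totals, line 30]
  weigh_samples(8, 2) -> 22  [called from merge_totals, line 32]
  merge_totals([6, 2, 7, 8, 3], 6) -> 22  [called from main, line 44]
  pack_ledger(22, 2) -> 0  [called from main, line 45]
Log origin:
  1: emitted by main (line 43)
  2: emitted by merge_totals (line 28)
  3: emitted by fold_scores (line 2)
  4: emitted by tally_events (line 10)
  5: emitted by tally_events (line 15)
  6: emitted by merge_totals (line 31)
  7: emitted by weigh_samples (line 19)
  8: emitted by pack_ledger (line 35)
A correct fix: line 47: replace `count` with `floor`.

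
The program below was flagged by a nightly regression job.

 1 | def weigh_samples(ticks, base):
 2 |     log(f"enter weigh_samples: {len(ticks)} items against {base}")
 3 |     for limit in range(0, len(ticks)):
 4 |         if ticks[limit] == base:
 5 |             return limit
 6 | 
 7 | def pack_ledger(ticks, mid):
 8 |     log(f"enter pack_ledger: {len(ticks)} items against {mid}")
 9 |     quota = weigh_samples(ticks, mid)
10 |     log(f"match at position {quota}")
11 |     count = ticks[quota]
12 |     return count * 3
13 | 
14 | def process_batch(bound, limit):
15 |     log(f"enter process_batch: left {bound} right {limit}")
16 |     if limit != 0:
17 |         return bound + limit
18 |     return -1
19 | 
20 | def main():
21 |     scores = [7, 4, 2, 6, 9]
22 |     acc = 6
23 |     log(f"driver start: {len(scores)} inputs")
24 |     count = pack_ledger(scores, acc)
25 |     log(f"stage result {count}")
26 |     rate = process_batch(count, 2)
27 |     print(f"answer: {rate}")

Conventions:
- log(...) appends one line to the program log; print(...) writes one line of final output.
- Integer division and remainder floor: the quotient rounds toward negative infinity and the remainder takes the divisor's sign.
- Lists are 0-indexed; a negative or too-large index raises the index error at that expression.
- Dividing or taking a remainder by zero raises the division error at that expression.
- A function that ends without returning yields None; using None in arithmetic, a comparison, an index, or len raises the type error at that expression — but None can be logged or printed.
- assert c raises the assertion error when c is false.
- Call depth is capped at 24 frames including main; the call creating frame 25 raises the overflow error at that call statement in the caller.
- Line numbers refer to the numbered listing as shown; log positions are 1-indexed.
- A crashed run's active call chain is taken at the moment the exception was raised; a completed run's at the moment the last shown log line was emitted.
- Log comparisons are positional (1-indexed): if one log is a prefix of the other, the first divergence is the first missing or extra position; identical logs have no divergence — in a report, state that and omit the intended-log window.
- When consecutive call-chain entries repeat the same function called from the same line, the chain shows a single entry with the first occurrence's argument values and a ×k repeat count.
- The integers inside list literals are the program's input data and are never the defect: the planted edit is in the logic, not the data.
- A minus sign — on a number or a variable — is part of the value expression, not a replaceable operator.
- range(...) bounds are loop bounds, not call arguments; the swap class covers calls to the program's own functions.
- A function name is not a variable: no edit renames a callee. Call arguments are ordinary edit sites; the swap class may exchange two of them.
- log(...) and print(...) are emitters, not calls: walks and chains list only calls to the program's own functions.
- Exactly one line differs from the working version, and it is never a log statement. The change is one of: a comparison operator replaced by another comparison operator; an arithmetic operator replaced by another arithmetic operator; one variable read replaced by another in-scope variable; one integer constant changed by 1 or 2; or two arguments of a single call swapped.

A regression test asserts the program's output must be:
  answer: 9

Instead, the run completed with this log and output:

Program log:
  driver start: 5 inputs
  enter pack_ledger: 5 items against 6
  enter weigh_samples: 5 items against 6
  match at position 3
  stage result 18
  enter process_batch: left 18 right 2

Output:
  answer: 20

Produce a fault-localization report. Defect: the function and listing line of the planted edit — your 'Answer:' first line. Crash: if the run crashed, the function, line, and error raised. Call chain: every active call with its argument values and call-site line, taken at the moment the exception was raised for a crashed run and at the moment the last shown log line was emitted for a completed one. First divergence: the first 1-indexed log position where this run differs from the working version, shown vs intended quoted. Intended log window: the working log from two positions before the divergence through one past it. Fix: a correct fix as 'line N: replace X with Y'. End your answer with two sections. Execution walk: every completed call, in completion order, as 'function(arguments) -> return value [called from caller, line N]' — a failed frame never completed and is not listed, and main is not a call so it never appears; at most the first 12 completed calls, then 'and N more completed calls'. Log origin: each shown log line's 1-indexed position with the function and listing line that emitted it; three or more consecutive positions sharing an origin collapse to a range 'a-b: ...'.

Answer: the defect is in process_batch at line 17.
Key observation: Every logged value matches the working version; the printed result is what differs.
Call chain: main -> process_batch(18, 2) (called at line 26).
First divergence: there is none — every log position agrees.
Execution walk:
  weigh_samples([7, 4, 2, 6, 9], 6) -> 3  [called from pack_ledger, line 9]
  pack_ledger([7, 4, 2, 6, 9], 6) -> 18  [called from main, line 24]
  process_batch(18, 2) -> 20  [called from main, line 26]
Origin of each log line:
  1: logged in main at line 23
  2: logged in pack_ledger at line 8
  3: logged in weigh_samples at line 2
  4: logged in pack_ledger at line 10
  5: logged in main at line 25
  6: logged in process_batch at line 15
A correct fix: line 17: replace `+` with `//`.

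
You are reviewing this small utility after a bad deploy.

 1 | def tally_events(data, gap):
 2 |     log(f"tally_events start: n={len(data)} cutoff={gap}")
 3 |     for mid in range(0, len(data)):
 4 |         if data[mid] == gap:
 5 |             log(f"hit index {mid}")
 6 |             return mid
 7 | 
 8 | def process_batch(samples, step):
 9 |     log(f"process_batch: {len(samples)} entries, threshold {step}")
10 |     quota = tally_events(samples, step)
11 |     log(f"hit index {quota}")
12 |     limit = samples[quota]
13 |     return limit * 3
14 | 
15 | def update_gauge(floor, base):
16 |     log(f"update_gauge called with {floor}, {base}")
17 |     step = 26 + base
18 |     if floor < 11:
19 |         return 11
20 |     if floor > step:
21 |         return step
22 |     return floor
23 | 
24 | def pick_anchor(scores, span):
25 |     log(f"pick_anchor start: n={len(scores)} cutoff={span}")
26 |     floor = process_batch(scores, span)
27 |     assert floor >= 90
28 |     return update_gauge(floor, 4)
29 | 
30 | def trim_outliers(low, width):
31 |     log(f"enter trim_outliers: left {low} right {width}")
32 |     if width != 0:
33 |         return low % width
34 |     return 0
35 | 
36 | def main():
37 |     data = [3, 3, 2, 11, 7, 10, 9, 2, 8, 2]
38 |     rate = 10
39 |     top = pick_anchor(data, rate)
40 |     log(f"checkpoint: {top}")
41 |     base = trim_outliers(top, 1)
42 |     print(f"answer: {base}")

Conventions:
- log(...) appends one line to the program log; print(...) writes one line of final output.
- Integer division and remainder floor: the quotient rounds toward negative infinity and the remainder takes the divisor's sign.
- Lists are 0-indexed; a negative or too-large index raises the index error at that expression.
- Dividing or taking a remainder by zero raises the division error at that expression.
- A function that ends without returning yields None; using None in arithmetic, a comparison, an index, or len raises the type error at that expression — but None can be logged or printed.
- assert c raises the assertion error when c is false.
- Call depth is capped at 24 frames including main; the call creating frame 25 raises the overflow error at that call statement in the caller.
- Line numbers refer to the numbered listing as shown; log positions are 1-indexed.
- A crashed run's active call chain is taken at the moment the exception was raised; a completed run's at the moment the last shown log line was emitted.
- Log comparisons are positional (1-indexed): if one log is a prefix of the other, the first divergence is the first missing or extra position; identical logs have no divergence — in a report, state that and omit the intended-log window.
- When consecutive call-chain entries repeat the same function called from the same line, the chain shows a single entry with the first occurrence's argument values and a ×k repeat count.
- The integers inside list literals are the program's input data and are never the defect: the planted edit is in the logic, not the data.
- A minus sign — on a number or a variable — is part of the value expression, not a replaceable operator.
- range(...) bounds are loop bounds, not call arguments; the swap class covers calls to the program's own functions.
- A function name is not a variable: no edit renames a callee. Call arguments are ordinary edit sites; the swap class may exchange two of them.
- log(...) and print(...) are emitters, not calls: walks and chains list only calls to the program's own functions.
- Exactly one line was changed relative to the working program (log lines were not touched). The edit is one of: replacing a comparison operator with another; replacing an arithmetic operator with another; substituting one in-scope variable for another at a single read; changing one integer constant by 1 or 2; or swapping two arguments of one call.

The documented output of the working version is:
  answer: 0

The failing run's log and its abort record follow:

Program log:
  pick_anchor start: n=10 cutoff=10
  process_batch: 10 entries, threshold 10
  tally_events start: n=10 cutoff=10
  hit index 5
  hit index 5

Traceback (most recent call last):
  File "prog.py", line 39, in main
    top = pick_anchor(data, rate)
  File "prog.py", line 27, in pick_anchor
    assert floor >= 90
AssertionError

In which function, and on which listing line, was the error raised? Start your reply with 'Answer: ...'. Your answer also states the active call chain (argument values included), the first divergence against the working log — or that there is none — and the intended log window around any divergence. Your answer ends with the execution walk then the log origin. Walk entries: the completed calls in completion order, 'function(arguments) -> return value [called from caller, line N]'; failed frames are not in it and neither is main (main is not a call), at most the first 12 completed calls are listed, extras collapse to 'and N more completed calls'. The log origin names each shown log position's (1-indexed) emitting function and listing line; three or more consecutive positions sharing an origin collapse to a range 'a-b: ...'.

Answer: the error was raised in pick_anchor, line 27.
Key fact: The faulty run's log stops after 5 lines; the working version's next line would be 'update_gauge called with 30, 4'.
Call chain: main -> pick_anchor([3, 3, 2, 11, 7, 10, 9, 2, 8, 2], 10) (called at line 39).
First divergence: position 6; the shown log stops at 5 lines while the working version next logs 'update_gauge called with 30, 4'.
Intended log window:
  4: hit index 5
  5: hit index 5
  6: update_gauge called with 30, 4
  7: checkpoint: 30
Execution walk:
  tally_events([3, 3, 2, 11, 7, 10, 9, 2, 8, 2], 10) -> 5  [called from process_batch, line 10]
  process_batch([3, 3, 2, 11, 7, 10, 9, 2, 8, 2], 10) -> 30  [called from pick_anchor, line 26]
Log origins:
  1 — pick_anchor, line 25
  2 — process_batch, line 9
  3 — tally_events, line 2
  4 — tally_events, line 5
  5 — process_batch, line 11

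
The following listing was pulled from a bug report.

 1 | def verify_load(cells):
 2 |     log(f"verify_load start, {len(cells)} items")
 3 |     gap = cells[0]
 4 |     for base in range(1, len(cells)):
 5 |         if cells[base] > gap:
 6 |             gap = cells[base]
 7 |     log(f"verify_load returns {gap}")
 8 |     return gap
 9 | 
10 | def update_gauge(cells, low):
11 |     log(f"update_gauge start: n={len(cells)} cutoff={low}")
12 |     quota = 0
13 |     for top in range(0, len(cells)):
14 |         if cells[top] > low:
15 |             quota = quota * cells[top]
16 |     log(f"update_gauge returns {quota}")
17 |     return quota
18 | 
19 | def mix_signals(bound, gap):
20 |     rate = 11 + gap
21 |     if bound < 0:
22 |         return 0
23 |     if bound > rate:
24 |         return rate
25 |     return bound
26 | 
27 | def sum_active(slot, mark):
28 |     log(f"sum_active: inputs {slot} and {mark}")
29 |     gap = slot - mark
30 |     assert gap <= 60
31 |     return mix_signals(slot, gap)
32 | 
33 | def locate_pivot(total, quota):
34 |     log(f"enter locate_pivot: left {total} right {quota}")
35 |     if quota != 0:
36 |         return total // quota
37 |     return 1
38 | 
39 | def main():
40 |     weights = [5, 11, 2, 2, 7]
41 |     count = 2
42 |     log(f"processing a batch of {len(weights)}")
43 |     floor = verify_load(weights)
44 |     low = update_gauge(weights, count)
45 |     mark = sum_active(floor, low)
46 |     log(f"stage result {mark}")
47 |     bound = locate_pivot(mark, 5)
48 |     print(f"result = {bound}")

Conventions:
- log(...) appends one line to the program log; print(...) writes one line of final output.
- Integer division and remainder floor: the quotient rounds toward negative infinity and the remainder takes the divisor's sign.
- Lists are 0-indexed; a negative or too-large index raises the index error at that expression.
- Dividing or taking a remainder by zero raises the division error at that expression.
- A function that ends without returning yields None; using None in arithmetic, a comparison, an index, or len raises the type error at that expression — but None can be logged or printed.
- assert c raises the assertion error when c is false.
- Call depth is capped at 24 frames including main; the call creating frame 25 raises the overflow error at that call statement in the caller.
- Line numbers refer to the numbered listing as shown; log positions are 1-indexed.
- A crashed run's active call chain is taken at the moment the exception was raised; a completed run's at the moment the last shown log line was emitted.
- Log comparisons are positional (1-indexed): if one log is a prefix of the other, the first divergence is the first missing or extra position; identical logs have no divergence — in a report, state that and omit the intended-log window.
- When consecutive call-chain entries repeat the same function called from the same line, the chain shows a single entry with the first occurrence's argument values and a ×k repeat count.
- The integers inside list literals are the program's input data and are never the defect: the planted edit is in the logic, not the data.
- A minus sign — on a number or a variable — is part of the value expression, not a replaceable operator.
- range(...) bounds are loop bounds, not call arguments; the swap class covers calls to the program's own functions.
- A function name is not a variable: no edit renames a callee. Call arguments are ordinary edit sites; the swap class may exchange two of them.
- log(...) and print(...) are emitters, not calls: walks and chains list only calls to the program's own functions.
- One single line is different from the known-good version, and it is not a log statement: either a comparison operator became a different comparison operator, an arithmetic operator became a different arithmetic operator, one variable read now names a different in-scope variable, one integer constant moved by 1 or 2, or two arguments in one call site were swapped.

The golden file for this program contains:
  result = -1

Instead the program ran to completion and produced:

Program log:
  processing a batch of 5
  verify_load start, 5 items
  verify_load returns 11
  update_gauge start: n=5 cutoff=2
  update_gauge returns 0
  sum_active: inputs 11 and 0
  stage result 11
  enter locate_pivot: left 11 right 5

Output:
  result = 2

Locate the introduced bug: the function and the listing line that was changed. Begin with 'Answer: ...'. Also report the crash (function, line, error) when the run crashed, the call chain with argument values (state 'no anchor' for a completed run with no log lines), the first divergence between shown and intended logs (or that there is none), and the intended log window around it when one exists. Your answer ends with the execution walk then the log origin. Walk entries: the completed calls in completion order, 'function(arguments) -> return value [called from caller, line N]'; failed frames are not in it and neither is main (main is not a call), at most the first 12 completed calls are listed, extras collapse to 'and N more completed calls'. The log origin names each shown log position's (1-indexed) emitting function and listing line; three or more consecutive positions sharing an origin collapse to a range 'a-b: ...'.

Answer: the defect is in update_gauge at line 15.
Core observation: The earliest visible damage is log position 5 — 'update_gauge returns 0' rather than the intended 'update_gauge returns 23'.
Call chain: main -> locate_pivot(11, 5) (called at line 47).
First divergence: position 5; shown 'update_gauge returns 0' vs intended 'update_gauge returns 23'.
Intended log window:
  3: verify_load returns 11
  4: update_gauge start: n=5 cutoff=2
  5: update_gauge returns 23
  6: sum_active: inputs 11 and 23
Execution walk:
  verify_load([5, 11, 2, 2, 7]) -> 11  [called from main, line 43]
  update_gauge([5, 11, 2, 2, 7], 2) -> 0  [called from main, line 44]
  mix_signals(11, 11) -> 11  [called from sum_active, line 31]
  sum_active(11, 0) -> 11  [called from main, line 45]
  locate_pivot(11, 5) -> 2  [called from main, line 47]
Origin of each log line:
  1: emitted by main (line 42)
  2: emitted by verify_load (line 2)
  3: emitted by verify_load (line 7)
  4: emitted by update_gauge (line 11)
  5: emitted by update_gauge (line 16)
  6: emitted by sum_active (line 28)
  7: emitted by main (line 46)
  8: emitted by locate_pivot (line 34)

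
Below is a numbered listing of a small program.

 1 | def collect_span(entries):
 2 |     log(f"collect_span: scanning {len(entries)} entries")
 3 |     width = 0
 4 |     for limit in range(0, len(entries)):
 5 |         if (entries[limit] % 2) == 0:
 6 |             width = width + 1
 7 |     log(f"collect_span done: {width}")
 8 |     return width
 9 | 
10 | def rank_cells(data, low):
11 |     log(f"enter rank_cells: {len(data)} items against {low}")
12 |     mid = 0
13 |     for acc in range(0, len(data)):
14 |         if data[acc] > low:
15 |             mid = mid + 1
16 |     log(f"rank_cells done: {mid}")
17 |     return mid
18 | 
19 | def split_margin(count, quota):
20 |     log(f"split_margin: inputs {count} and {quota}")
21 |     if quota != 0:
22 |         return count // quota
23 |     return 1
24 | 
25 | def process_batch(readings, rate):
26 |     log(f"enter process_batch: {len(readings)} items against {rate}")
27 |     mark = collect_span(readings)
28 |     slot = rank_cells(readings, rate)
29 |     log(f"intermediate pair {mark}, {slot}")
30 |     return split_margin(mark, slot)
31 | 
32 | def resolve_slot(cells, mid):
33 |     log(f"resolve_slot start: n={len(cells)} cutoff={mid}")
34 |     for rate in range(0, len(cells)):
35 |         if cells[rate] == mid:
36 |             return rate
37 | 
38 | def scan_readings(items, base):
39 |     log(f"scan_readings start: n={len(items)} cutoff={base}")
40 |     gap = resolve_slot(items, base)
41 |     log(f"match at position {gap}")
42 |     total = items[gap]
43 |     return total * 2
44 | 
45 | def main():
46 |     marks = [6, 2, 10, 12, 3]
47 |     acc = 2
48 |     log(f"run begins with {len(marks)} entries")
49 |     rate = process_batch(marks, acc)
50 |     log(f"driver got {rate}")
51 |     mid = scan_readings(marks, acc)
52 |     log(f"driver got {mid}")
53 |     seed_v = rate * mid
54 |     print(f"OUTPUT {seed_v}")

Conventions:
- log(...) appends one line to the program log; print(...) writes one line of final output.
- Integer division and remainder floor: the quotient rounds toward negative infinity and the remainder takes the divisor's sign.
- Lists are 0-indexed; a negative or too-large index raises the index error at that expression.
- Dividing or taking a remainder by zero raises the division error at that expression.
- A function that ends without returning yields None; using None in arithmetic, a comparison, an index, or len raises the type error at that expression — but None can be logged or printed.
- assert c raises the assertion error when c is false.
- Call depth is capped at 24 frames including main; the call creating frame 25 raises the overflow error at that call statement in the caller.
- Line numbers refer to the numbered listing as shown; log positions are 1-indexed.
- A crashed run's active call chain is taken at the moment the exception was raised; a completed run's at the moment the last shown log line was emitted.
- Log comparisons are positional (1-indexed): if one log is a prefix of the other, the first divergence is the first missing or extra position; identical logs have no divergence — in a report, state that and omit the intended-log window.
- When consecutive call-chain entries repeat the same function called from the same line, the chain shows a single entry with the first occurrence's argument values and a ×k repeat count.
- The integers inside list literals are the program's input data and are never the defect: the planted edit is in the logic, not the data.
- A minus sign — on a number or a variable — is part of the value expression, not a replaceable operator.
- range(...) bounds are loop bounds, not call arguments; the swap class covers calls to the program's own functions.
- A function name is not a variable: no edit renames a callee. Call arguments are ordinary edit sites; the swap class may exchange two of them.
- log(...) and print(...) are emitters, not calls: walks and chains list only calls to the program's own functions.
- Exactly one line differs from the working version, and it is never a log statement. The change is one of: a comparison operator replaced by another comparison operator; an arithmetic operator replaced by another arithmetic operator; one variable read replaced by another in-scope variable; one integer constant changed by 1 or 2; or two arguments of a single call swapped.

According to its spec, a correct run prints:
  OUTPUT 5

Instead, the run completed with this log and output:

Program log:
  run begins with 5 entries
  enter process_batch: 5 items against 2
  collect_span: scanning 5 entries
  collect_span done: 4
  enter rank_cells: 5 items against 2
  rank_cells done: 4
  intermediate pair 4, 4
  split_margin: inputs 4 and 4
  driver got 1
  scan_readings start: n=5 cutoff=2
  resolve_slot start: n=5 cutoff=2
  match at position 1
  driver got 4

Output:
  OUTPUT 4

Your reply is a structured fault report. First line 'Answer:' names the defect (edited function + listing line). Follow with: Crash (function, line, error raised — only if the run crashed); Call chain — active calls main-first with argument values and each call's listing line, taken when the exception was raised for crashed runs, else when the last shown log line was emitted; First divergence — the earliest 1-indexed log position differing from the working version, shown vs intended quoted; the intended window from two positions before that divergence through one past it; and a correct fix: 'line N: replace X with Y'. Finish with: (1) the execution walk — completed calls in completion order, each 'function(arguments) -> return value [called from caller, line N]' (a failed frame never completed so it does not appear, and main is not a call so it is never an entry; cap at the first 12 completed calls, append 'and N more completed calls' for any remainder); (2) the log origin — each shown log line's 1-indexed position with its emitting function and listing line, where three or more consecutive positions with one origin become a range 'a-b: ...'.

Answer: the defect is in main at line 53.
Key fact: Every logged value matches the working version; the printed result is what differs.
Call chain: main.
First divergence: none — the logs agree in full.
Execution walk:
  collect_span([6, 2, 10, 12, 3]) -> 4  [called from process_batch, line 27]
  rank_cells([6, 2, 10, 12, 3], 2) -> 4  [called from process_batch, line 28]
  split_margin(4, 4) -> 1  [called from process_batch, line 30]
  process_batch([6, 2, 10, 12, 3], 2) -> 1  [called from main, line 49]
  resolve_slot([6, 2, 10, 12, 3], 2) -> 1  [called from scan_readings, line 40]
  scan_readings([6, 2, 10, 12, 3], 2) -> 4  [called from main, line 51]
Log origin:
  1: logged in main at line 48
  2: logged in process_batch at line 26
  3: logged in collect_span at line 2
  4: logged in collect_span at line 7
  5: logged in rank_cells at line 11
  6: logged in rank_cells at line 16
  7: logged in process_batch at line 29
  8: logged in split_margin at line 20
  9: logged in main at line 50
  10: logged in scan_readings at line 39
  11: logged in resolve_slot at line 33
  12: logged in scan_readings at line 41
  13: logged in main at line 52
A correct fix: line 53: replace `*` with `+`.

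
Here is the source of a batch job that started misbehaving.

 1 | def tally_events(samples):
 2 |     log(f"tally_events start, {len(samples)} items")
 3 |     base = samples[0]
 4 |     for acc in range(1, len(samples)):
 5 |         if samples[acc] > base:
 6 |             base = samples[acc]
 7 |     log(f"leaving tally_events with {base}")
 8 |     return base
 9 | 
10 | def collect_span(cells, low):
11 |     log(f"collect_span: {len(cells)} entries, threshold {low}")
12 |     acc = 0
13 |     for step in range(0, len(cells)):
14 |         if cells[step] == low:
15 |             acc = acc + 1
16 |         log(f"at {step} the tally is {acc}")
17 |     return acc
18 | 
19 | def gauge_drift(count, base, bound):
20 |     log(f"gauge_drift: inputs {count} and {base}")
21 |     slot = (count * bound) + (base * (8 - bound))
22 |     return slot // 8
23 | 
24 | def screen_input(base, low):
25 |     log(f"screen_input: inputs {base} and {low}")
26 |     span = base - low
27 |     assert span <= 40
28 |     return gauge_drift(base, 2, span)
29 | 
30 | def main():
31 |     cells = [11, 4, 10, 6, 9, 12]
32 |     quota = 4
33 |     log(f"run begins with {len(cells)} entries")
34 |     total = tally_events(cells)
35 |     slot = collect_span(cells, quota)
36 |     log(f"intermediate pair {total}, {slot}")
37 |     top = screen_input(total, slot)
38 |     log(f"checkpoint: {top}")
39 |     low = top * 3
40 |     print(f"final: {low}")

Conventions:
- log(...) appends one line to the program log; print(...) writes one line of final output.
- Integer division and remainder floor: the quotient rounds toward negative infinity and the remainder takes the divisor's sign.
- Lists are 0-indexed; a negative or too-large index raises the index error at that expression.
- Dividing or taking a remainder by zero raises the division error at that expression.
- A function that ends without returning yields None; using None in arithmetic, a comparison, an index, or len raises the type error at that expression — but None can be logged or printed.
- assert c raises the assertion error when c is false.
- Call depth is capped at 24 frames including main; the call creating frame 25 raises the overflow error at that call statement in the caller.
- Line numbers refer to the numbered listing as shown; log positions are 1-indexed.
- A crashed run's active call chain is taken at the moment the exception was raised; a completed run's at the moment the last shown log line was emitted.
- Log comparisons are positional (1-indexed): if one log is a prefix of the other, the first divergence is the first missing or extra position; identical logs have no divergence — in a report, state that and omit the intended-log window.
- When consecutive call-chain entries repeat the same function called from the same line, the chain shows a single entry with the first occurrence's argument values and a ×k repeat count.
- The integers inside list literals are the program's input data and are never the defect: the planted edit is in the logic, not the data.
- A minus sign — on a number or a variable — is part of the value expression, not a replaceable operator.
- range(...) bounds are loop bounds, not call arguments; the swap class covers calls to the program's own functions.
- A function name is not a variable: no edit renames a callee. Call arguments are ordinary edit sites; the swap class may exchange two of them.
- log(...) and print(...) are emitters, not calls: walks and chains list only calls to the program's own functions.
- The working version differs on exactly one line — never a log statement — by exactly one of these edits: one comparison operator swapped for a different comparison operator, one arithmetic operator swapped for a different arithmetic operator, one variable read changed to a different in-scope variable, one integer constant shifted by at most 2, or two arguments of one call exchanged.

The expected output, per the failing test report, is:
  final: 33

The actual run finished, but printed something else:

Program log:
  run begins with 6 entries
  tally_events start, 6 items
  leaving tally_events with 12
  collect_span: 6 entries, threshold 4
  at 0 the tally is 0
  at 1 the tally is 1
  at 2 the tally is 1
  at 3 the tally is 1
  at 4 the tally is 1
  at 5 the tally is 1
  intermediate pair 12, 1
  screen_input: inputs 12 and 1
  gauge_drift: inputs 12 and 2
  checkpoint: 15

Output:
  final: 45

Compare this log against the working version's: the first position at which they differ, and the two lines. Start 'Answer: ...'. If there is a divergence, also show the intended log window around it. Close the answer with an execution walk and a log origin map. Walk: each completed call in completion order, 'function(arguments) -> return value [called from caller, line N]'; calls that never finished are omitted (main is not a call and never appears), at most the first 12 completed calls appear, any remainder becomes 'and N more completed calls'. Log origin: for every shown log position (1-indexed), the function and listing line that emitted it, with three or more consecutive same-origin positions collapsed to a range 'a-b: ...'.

Answer: position 13 — shown 'gauge_drift: inputs 12 and 2', intended 'gauge_drift: inputs 12 and 11'.
Intended log window:
  11: intermediate pair 12, 1
  12: screen_input: inputs 12 and 1
  13: gauge_drift: inputs 12 and 11
  14: checkpoint: 11
Execution walk:
  tally_events([11, 4, 10, 6, 9, 12]) -> 12  [called from main, line 34]
  collect_span([11, 4, 10, 6, 9, 12], 4) -> 1  [called from main, line 35]
  gauge_drift(12, 2, 11) -> 15  [called from screen_input, line 28]
  screen_input(12, 1) -> 15  [called from main, line 37]
Log line origins:
  1: logged in main at line 33
  2: logged in tally_events at line 2
  3: logged in tally_events at line 7
  4: logged in collect_span at line 11
  5-10: logged in collect_span at line 16
  11: logged in main at line 36
  12: logged in screen_input at line 25
  13: logged in gauge_drift at line 20
  14: logged in main at line 38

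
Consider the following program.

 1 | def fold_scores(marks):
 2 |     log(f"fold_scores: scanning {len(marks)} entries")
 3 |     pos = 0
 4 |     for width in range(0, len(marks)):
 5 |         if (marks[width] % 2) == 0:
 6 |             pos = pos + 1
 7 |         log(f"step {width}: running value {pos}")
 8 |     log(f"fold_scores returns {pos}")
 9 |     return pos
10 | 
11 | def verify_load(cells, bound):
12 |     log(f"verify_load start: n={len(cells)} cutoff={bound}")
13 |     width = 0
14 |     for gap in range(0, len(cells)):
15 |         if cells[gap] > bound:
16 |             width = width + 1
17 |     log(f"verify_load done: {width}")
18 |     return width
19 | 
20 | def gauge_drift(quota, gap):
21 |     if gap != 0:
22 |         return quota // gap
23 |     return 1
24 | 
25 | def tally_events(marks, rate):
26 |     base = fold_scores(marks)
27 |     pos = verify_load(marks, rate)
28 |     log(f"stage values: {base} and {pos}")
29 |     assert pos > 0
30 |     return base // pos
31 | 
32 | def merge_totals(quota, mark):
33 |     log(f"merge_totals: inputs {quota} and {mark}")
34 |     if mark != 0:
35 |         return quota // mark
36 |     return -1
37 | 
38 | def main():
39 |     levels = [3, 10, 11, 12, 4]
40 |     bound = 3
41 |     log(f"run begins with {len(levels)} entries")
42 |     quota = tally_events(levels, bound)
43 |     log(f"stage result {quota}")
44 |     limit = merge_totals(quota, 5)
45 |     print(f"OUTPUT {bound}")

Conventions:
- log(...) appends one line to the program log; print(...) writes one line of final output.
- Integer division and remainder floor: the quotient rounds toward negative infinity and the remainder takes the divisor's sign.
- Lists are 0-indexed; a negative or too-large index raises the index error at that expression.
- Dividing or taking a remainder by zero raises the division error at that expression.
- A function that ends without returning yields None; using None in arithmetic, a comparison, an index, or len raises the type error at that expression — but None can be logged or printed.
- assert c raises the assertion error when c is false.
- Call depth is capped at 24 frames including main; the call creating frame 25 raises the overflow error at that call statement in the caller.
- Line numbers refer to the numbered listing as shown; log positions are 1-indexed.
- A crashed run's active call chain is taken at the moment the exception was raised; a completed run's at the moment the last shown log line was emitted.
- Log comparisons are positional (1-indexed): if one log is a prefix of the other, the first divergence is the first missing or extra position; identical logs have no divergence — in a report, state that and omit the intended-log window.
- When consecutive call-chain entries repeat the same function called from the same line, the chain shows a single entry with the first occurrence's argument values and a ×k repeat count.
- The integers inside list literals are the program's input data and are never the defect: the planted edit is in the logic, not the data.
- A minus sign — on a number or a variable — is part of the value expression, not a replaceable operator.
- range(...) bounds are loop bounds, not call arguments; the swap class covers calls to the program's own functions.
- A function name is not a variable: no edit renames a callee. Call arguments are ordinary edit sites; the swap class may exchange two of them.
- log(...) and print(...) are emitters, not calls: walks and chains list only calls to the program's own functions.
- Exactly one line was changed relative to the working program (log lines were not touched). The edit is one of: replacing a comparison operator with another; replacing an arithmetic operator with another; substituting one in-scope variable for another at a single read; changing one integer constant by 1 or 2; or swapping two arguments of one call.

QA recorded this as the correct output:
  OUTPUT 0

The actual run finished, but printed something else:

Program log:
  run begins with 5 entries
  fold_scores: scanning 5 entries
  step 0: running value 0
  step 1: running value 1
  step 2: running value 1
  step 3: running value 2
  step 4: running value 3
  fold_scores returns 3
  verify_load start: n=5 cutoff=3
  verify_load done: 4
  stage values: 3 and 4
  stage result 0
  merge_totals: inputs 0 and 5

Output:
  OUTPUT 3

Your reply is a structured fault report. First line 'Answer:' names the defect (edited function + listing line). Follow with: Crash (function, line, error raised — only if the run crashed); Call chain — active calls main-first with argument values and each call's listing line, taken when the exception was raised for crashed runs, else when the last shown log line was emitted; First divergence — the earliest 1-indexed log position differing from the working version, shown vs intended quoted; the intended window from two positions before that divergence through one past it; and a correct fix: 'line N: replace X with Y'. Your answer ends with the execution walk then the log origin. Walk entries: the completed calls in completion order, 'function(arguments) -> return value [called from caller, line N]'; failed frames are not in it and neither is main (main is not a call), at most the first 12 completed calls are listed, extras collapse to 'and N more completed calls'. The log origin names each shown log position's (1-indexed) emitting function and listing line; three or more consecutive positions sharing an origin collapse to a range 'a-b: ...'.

Answer: the defect is in main at line 45.
Key observation: The logs agree in full; only the final output differs.
Call chain: main -> merge_totals(0, 5) (called at line 44).
First divergence: none — the logs agree in full.
Execution walk:
  fold_scores([3, 10, 11, 12, 4]) -> 3  [called from tally_events, line 26]
  verify_load([3, 10, 11, 12, 4], 3) -> 4  [called from tally_events, line 27]
  tally_events([3, 10, 11, 12, 4], 3) -> 0  [called from main, line 42]
  merge_totals(0, 5) -> 0  [called from main, line 44]
Log line origins:
  1: from main, line 41
  2: from fold_scores, line 2
  3-7: from fold_scores, line 7
  8: from fold_scores, line 8
  9: from verify_load, line 12
  10: from verify_load, line 17
  11: from tally_events, line 28
  12: from main, line 43
  13: from merge_totals, line 33
A correct fix: line 45: replace `bound` with `limit`.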